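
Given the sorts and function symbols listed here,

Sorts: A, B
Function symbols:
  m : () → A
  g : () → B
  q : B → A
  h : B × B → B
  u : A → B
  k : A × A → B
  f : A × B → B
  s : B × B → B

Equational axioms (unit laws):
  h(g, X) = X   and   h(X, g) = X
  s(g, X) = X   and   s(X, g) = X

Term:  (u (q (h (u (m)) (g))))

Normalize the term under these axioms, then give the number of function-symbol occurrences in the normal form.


1. (u (q (h (u (m)) (g))))  →  (u (q (u (m))))
normal form: (u (q (u (m))))

size = 4


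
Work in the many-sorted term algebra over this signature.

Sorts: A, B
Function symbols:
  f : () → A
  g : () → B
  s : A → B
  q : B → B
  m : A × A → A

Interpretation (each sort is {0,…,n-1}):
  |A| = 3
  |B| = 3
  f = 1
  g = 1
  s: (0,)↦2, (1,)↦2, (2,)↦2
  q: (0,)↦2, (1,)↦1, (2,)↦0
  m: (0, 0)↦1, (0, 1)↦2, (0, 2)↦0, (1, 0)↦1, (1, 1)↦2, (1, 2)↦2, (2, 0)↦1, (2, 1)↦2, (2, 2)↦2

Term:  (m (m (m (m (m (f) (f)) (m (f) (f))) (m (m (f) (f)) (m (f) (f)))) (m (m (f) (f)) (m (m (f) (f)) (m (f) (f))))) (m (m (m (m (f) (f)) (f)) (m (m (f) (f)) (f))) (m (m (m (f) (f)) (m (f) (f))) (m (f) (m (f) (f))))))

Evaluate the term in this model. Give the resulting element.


value = 2

  f = 1
  f = 1
  (m (f) (f)) = m(1, 1) = 2
  f = 1
  f = 1
  (m (f) (f)) = m(1, 1) = 2
  (m (m (f) (f)) (m (f) (f))) = m(2, 2) = 2
  f = 1
  f = 1
  (m (f) (f)) = m(1, 1) = 2
  f = 1
  f = 1
  (m (f) (f)) = m(1, 1) = 2
  (m (m (f) (f)) (m (f) (f))) = m(2, 2) = 2
  (m (m (m (f) (f)) (m (f) (f))) (m (m (f) (f)) (m (f) (f)))) = m(2, 2) = 2
  f = 1
  f = 1
  (m (f) (f)) = m(1, 1) = 2
  f = 1
  f = 1
  (m (f) (f)) = m(1, 1) = 2
  f = 1
  f = 1
  (m (f) (f)) = m(1, 1) = 2
  (m (m (f) (f)) (m (f) (f))) = m(2, 2) = 2
  (m (m (f) (f)) (m (m (f) (f)) (m (f) (f)))) = m(2, 2) = 2
  (m (m (m (m (f) (f)) (m (f) (f))) (m (m (f) (f)) (m (f) (f)))) (m (m (f) (f)) (m (m (f) (f)) (m (f) (f))))) = m(2, 2) = 2
  f = 1
  f = 1
  (m (f) (f)) = m(1, 1) = 2
  f = 1
  (m (m (f) (f)) (f)) = m(2, 1) = 2
  f = 1
  f = 1
  (m (f) (f)) = m(1, 1) = 2
  f = 1
  (m (m (f) (f)) (f)) = m(2, 1) = 2
  (m (m (m (f) (f)) (f)) (m (m (f) (f)) (f))) = m(2, 2) = 2
  f = 1
  f = 1
  (m (f) (f)) = m(1, 1) = 2
  f = 1
  f = 1
  (m (f) (f)) = m(1, 1) = 2
  (m (m (f) (f)) (m (f) (f))) = m(2, 2) = 2
  f = 1
  f = 1
  f = 1
  (m (f) (f)) = m(1, 1) = 2
  (m (f) (m (f) (f))) = m(1, 2) = 2
  (m (m (m (f) (f)) (m (f) (f))) (m (f) (m (f) (f)))) = m(2, 2) = 2
  (m (m (m (m (f) (f)) (f)) (m (m (f) (f)) (f))) (m (m (m (f) (f)) (m (f) (f))) (m (f) (m (f) (f))))) = m(2, 2) = 2
  (m (m (m (m (m (f) (f)) (m (f) (f))) (m (m (f) (f)) (m (f) (f)))) (m (m (f) (f)) (m (m (f) (f)) (m (f) (f))))) (m (m (m (m (f) (f)) (f)) (m (m (f) (f)) (f))) (m (m (m (f) (f)) (m (f) (f))) (m (f) (m (f) (f)))))) = m(2, 2) = 2


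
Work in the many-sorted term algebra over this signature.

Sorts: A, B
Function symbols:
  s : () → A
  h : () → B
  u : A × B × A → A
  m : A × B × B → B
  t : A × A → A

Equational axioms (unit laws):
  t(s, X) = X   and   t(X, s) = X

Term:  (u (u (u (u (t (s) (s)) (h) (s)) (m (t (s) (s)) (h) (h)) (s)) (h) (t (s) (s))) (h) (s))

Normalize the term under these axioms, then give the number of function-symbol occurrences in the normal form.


1. (u (u (u (u (t (s) (s)) (h) (s)) (m (t (s) (s)) (h) (h)) (s)) (h) (t (s) (s))) (h) (s))  →  (u (u (u (u (s) (h) (s)) (m (t (s) (s)) (h) (h)) (s)) (h) (t (s) (s))) (h) (s))
2. (u (u (u (u (s) (h) (s)) (m (t (s) (s)) (h) (h)) (s)) (h) (t (s) (s))) (h) (s))  →  (u (u (u (u (s) (h) (s)) (m (s) (h) (h)) (s)) (h) (t (s) (s))) (h) (s))
3. (u (u (u (u (s) (h) (s)) (m (s) (h) (h)) (s)) (h) (t (s) (s))) (h) (s))  →  (u (u (u (u (s) (h) (s)) (m (s) (h) (h)) (s)) (h) (s)) (h) (s))
normal form: (u (u (u (u (s) (h) (s)) (m (s) (h) (h)) (s)) (h) (s)) (h) (s))

size = 16


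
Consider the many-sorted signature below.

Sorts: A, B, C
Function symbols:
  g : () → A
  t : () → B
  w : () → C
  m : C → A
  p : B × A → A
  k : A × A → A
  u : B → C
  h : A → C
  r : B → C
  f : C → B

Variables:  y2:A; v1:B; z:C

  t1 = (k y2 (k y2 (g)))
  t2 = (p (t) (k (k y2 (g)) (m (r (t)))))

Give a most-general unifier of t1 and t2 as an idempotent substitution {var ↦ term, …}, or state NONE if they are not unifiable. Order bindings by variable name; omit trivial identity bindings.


NONE (not unifiable)

head clash or occurs-check failure — not unifiable


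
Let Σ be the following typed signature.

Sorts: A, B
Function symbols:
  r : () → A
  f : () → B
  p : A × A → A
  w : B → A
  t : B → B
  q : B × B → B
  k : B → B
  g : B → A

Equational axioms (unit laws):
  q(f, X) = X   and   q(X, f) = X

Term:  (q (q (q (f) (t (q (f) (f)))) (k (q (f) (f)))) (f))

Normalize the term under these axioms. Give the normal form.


normal form = (q (t (f)) (k (f)))

1. (q (q (q (f) (t (q (f) (f)))) (k (q (f) (f)))) (f))  →  (q (q (f) (t (q (f) (f)))) (k (q (f) (f))))
2. (q (q (f) (t (q (f) (f)))) (k (q (f) (f))))  →  (q (t (q (f) (f))) (k (q (f) (f))))
3. (q (t (q (f) (f))) (k (q (f) (f))))  →  (q (t (f)) (k (q (f) (f))))
4. (q (t (f)) (k (q (f) (f))))  →  (q (t (f)) (k (f)))


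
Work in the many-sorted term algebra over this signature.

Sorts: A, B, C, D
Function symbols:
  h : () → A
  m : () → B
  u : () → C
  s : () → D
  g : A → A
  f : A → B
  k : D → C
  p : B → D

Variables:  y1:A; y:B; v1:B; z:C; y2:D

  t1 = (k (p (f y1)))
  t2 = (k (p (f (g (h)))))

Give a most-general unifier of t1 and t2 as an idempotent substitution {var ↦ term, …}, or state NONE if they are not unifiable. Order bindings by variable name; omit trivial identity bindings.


{y1 ↦ (g (h))}


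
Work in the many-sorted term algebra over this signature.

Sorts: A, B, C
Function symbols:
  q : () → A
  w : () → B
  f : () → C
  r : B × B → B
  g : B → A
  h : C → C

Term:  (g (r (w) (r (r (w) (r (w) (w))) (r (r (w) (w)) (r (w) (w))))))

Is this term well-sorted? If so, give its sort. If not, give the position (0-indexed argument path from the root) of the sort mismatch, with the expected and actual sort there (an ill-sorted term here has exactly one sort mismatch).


well-sorted; sort = A

    (w) : B
        (w) : B
          (w) : B
          (w) : B
        (r (w) (w)) : B
      (r (w) (r (w) (w))) : B
          (w) : B
          (w) : B
        (r (w) (w)) : B
          (w) : B
          (w) : B
        (r (w) (w)) : B
      (r (r (w) (w)) (r (w) (w))) : B
    (r (r (w) (r (w) (w))) (r (r (w) (w)) (r (w) (w)))) : B
  (r (w) (r (r (w) (r (w) (w))) (r (r (w) (w)) (r (w) (w))))) : B
(g (r (w) (r (r (w) (r (w) (w))) (r (r (w) (w)) (r (w) (w)))))) : A


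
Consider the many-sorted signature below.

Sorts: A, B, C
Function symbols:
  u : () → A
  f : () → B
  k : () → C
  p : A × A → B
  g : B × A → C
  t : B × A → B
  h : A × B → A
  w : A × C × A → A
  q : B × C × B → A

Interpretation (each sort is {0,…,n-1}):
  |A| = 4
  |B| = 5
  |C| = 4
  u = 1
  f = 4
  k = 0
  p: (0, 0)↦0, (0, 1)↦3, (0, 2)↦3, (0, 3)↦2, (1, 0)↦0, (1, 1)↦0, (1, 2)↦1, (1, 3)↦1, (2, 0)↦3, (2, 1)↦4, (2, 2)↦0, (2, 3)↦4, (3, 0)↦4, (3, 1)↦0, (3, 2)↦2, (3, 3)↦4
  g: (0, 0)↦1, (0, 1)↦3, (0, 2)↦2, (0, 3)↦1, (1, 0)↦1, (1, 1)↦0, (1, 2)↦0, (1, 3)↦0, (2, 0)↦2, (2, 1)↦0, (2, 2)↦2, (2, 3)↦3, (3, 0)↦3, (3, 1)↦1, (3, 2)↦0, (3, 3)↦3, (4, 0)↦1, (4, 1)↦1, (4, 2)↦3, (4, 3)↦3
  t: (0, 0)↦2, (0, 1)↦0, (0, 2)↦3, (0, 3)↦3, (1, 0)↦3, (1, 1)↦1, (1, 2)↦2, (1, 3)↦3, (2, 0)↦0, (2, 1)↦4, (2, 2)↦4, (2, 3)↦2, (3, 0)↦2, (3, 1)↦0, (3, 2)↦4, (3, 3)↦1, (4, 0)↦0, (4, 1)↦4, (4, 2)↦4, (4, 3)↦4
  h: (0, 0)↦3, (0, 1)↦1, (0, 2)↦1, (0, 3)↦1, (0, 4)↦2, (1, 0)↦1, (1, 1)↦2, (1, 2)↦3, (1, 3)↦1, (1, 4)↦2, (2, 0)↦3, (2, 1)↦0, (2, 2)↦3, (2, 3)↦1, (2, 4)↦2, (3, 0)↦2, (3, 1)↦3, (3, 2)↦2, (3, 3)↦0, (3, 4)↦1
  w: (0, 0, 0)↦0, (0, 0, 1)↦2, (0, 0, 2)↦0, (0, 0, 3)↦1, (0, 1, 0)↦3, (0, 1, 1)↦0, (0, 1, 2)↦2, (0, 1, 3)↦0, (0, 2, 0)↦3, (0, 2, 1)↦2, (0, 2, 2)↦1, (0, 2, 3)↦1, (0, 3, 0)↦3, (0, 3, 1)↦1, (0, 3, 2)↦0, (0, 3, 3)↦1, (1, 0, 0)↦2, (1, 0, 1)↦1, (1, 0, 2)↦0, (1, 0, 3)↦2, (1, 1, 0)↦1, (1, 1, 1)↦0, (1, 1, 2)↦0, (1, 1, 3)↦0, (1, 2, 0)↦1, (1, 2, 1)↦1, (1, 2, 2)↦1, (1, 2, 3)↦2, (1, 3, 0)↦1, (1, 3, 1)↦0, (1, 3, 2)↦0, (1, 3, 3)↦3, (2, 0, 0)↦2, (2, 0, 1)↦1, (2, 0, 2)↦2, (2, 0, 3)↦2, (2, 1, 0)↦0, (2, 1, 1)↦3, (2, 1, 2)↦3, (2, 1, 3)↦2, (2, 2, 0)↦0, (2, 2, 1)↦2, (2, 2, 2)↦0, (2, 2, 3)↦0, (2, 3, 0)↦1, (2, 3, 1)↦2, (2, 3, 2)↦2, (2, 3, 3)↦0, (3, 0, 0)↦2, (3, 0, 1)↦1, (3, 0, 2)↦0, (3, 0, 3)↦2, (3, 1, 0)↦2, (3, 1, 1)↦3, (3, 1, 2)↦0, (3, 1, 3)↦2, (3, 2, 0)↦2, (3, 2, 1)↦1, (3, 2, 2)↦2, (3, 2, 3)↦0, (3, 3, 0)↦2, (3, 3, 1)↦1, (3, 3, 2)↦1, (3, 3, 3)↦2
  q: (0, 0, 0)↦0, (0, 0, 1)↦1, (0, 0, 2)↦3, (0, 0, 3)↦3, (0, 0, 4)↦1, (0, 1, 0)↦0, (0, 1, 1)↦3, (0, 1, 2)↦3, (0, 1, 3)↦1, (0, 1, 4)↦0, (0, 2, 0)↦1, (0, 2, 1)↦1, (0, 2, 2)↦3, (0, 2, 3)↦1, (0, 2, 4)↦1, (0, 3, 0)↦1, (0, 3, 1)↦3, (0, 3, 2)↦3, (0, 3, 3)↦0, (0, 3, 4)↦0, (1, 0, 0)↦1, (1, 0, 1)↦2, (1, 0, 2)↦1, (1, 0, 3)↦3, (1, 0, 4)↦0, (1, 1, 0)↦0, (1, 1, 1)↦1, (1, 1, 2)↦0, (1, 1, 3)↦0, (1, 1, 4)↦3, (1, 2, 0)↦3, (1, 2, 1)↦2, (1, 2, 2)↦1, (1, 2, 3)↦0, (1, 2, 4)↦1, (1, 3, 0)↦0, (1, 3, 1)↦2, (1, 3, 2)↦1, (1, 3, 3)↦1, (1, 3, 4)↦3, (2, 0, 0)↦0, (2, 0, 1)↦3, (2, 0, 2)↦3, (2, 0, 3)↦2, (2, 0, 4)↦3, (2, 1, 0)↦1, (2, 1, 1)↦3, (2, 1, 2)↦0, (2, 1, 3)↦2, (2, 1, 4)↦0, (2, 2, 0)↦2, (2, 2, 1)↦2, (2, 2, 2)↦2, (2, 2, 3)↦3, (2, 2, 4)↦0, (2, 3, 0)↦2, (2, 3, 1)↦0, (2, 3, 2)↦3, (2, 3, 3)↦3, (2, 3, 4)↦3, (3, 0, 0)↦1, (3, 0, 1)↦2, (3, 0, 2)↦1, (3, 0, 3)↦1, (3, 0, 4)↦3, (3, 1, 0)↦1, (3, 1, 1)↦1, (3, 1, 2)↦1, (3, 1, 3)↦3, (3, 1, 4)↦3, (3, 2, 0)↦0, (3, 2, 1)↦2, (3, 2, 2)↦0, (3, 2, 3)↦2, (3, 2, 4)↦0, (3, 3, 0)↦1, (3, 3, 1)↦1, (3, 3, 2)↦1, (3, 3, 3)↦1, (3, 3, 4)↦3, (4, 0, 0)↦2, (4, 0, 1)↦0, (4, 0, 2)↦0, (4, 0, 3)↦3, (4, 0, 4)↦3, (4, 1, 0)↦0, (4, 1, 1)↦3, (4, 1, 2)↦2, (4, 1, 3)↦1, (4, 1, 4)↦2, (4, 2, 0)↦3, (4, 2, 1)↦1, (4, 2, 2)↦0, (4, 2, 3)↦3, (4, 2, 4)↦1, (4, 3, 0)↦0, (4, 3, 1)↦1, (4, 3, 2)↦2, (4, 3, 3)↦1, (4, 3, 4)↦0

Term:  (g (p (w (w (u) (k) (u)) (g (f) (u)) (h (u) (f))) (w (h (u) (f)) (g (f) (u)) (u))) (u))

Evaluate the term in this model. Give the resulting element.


value = 0

  u = 1
  k = 0
  u = 1
  (w (u) (k) (u)) = w(1, 0, 1) = 1
  f = 4
  u = 1
  (g (f) (u)) = g(4, 1) = 1
  u = 1
  f = 4
  (h (u) (f)) = h(1, 4) = 2
  (w (w (u) (k) (u)) (g (f) (u)) (h (u) (f))) = w(1, 1, 2) = 0
  u = 1
  f = 4
  (h (u) (f)) = h(1, 4) = 2
  f = 4
  u = 1
  (g (f) (u)) = g(4, 1) = 1
  u = 1
  (w (h (u) (f)) (g (f) (u)) (u)) = w(2, 1, 1) = 3
  (p (w (w (u) (k) (u)) (g (f) (u)) (h (u) (f))) (w (h (u) (f)) (g (f) (u)) (u))) = p(0, 3) = 2
  u = 1
  (g (p (w (w (u) (k) (u)) (g (f) (u)) (h (u) (f))) (w (h (u) (f)) (g (f) (u)) (u))) (u)) = g(2, 1) = 0


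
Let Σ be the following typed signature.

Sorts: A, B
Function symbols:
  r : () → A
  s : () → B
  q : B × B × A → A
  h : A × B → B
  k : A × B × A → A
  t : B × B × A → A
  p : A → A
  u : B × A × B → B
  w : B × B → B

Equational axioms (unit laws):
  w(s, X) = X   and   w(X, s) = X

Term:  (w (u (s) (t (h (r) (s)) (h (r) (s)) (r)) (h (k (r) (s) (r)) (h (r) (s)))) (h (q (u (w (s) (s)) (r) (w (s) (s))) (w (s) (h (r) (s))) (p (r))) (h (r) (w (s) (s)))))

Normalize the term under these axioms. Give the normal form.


normal form = (w (u (s) (t (h (r) (s)) (h (r) (s)) (r)) (h (k (r) (s) (r)) (h (r) (s)))) (h (q (u (s) (r) (s)) (h (r) (s)) (p (r))) (h (r) (s))))

1. (w (u (s) (t (h (r) (s)) (h (r) (s)) (r)) (h (k (r) (s) (r)) (h (r) (s)))) (h (q (u (w (s) (s)) (r) (w (s) (s))) (w (s) (h (r) (s))) (p (r))) (h (r) (w (s) (s)))))  →  (w (u (s) (t (h (r) (s)) (h (r) (s)) (r)) (h (k (r) (s) (r)) (h (r) (s)))) (h (q (u (s) (r) (w (s) (s))) (w (s) (h (r) (s))) (p (r))) (h (r) (w (s) (s)))))
2. (w (u (s) (t (h (r) (s)) (h (r) (s)) (r)) (h (k (r) (s) (r)) (h (r) (s)))) (h (q (u (s) (r) (w (s) (s))) (w (s) (h (r) (s))) (p (r))) (h (r) (w (s) (s)))))  →  (w (u (s) (t (h (r) (s)) (h (r) (s)) (r)) (h (k (r) (s) (r)) (h (r) (s)))) (h (q (u (s) (r) (s)) (w (s) (h (r) (s))) (p (r))) (h (r) (w (s) (s)))))
3. (w (u (s) (t (h (r) (s)) (h (r) (s)) (r)) (h (k (r) (s) (r)) (h (r) (s)))) (h (q (u (s) (r) (s)) (w (s) (h (r) (s))) (p (r))) (h (r) (w (s) (s)))))  →  (w (u (s) (t (h (r) (s)) (h (r) (s)) (r)) (h (k (r) (s) (r)) (h (r) (s)))) (h (q (u (s) (r) (s)) (h (r) (s)) (p (r))) (h (r) (w (s) (s)))))
4. (w (u (s) (t (h (r) (s)) (h (r) (s)) (r)) (h (k (r) (s) (r)) (h (r) (s)))) (h (q (u (s) (r) (s)) (h (r) (s)) (p (r))) (h (r) (w (s) (s)))))  →  (w (u (s) (t (h (r) (s)) (h (r) (s)) (r)) (h (k (r) (s) (r)) (h (r) (s)))) (h (q (u (s) (r) (s)) (h (r) (s)) (p (r))) (h (r) (s))))


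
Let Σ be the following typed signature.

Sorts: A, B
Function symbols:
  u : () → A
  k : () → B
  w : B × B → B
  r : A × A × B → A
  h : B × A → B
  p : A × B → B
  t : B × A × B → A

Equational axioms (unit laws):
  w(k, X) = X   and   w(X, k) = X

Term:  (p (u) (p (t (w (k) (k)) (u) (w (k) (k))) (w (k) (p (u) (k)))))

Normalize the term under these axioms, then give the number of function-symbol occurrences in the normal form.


1. (p (u) (p (t (w (k) (k)) (u) (w (k) (k))) (w (k) (p (u) (k)))))  →  (p (u) (p (t (k) (u) (w (k) (k))) (w (k) (p (u) (k)))))
2. (p (u) (p (t (k) (u) (w (k) (k))) (w (k) (p (u) (k)))))  →  (p (u) (p (t (k) (u) (k)) (w (k) (p (u) (k)))))
3. (p (u) (p (t (k) (u) (k)) (w (k) (p (u) (k)))))  →  (p (u) (p (t (k) (u) (k)) (p (u) (k))))
normal form: (p (u) (p (t (k) (u) (k)) (p (u) (k))))

size = 10


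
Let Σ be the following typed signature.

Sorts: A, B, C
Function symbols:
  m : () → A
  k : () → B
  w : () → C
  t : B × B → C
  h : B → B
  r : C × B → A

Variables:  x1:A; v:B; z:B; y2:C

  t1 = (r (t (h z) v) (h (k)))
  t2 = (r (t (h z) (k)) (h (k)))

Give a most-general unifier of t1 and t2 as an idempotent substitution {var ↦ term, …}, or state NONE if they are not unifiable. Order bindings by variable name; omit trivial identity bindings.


{v ↦ (k)}


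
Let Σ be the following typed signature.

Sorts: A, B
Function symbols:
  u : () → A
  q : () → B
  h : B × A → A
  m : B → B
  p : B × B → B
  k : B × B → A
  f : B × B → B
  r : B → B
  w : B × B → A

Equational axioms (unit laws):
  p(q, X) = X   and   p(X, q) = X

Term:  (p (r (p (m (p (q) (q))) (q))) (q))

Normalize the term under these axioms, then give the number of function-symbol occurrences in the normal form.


size = 3

1. (p (r (p (m (p (q) (q))) (q))) (q))  →  (r (p (m (p (q) (q))) (q)))
2. (r (p (m (p (q) (q))) (q)))  →  (r (m (p (q) (q))))
3. (r (m (p (q) (q))))  →  (r (m (q)))
normal form: (r (m (q)))


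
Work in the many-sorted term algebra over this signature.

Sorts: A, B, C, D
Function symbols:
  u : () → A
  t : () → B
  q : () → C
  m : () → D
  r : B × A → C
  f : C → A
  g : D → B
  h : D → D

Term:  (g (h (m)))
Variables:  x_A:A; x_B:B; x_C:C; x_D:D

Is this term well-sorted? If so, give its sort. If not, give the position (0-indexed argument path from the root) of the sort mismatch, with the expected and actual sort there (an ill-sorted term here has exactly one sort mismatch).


    (m) : D
  (h (m)) : D
(g (h (m))) : B

well-sorted; sort = B


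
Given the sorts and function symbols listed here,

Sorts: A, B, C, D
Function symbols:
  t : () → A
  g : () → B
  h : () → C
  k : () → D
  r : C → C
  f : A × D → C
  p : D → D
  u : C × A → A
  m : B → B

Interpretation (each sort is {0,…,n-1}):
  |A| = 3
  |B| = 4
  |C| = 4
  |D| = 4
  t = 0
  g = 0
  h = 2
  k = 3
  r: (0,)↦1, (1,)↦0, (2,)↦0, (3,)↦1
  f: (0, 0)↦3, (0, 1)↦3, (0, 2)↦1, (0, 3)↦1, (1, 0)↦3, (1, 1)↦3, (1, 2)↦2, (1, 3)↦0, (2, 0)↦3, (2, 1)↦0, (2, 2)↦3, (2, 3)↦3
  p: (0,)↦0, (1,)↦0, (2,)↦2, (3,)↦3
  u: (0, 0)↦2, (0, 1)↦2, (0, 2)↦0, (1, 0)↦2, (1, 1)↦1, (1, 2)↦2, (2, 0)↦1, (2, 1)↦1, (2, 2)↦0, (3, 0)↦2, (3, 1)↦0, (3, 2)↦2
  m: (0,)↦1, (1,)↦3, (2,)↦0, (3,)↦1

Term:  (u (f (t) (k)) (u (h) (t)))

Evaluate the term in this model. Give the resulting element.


value = 1

  t = 0
  k = 3
  (f (t) (k)) = f(0, 3) = 1
  h = 2
  t = 0
  (u (h) (t)) = u(2, 0) = 1
  (u (f (t) (k)) (u (h) (t))) = u(1, 1) = 1


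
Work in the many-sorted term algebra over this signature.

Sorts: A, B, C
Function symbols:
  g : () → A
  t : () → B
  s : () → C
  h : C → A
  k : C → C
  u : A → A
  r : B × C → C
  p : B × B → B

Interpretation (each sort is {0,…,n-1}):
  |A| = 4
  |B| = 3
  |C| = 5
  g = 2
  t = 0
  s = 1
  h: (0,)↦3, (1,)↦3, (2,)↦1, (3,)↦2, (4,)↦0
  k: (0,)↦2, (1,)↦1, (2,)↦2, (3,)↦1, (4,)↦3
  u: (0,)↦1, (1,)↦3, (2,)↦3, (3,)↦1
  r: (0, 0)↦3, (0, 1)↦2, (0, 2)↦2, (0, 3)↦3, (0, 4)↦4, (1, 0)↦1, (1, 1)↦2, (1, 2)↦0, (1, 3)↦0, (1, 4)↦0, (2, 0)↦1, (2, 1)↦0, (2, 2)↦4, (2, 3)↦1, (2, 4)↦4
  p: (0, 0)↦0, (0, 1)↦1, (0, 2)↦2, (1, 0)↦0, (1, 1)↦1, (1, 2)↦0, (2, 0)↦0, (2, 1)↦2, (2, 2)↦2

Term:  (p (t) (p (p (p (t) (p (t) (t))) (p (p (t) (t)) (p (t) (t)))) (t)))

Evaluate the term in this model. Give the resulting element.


  t = 0
  t = 0
  t = 0
  t = 0
  (p (t) (t)) = p(0, 0) = 0
  (p (t) (p (t) (t))) = p(0, 0) = 0
  t = 0
  t = 0
  (p (t) (t)) = p(0, 0) = 0
  t = 0
  t = 0
  (p (t) (t)) = p(0, 0) = 0
  (p (p (t) (t)) (p (t) (t))) = p(0, 0) = 0
  (p (p (t) (p (t) (t))) (p (p (t) (t)) (p (t) (t)))) = p(0, 0) = 0
  t = 0
  (p (p (p (t) (p (t) (t))) (p (p (t) (t)) (p (t) (t)))) (t)) = p(0, 0) = 0
  (p (t) (p (p (p (t) (p (t) (t))) (p (p (t) (t)) (p (t) (t)))) (t))) = p(0, 0) = 0

value = 0


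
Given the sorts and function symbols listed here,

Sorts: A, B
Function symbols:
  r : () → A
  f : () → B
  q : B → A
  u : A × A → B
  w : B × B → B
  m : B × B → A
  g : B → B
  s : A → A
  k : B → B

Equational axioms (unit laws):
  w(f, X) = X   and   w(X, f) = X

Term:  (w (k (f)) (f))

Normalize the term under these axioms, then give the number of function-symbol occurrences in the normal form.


size = 2

1. (w (k (f)) (f))  →  (k (f))
normal form: (k (f))


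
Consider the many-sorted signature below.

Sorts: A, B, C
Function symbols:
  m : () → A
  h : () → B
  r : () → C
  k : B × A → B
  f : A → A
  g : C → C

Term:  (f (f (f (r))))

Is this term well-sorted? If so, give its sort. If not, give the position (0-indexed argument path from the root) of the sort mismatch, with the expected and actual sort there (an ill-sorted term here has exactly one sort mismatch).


ill-sorted at position [0, 0, 0]: expected A, got C

      (r) : C
    (f (r)) : ✗ arg 0 at [0, 0, 0] has sort C, expected A


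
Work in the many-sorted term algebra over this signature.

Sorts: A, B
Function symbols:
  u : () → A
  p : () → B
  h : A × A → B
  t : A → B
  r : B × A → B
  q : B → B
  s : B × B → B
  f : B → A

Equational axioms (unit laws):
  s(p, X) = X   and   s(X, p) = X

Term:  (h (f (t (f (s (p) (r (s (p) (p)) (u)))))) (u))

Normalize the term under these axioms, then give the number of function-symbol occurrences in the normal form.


1. (h (f (t (f (s (p) (r (s (p) (p)) (u)))))) (u))  →  (h (f (t (f (r (s (p) (p)) (u))))) (u))
2. (h (f (t (f (r (s (p) (p)) (u))))) (u))  →  (h (f (t (f (r (p) (u))))) (u))
normal form: (h (f (t (f (r (p) (u))))) (u))

size = 8


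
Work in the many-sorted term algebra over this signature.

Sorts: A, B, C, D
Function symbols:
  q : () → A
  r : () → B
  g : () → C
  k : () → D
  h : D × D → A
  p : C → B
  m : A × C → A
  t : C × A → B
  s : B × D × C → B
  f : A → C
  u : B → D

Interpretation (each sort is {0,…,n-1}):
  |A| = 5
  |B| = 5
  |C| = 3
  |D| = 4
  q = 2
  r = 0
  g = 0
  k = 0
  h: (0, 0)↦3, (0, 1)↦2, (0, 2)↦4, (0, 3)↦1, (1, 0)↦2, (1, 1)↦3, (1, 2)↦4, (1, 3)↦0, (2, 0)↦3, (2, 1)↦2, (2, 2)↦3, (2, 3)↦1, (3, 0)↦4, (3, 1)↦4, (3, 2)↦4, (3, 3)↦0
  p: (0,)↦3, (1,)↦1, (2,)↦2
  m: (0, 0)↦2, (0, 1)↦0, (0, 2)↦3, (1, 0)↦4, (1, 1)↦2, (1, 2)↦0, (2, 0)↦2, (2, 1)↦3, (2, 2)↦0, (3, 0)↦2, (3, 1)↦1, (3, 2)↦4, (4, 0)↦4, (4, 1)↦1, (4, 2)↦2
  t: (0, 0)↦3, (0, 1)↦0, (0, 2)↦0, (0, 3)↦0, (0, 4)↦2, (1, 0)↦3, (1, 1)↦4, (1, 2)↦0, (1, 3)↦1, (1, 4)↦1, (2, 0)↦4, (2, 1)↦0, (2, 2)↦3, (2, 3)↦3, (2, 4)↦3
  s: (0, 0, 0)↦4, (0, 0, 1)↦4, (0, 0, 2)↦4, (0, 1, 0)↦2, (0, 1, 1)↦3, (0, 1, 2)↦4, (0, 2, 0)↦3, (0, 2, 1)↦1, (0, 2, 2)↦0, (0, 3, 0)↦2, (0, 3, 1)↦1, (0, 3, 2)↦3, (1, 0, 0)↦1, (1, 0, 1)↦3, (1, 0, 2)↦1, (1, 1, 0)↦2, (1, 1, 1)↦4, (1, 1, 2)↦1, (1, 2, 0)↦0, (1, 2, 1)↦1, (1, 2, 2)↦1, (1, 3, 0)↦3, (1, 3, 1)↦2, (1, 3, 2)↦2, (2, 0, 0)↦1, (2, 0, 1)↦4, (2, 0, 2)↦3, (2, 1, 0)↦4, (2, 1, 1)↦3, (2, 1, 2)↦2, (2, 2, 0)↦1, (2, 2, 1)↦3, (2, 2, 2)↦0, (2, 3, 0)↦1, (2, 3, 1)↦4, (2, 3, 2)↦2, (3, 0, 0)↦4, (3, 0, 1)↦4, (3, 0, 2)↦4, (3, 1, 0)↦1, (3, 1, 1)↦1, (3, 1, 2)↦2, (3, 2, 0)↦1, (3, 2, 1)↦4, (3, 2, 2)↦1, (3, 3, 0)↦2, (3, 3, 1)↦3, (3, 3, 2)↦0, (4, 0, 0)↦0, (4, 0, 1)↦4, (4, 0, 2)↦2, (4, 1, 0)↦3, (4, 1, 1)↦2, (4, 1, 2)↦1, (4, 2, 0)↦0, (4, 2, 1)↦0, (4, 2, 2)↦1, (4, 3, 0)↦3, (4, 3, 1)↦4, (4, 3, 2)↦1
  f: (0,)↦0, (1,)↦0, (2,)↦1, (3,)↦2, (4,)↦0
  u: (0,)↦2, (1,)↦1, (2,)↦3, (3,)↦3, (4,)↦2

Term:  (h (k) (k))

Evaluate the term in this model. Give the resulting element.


  k = 0
  k = 0
  (h (k) (k)) = h(0, 0) = 3

value = 3


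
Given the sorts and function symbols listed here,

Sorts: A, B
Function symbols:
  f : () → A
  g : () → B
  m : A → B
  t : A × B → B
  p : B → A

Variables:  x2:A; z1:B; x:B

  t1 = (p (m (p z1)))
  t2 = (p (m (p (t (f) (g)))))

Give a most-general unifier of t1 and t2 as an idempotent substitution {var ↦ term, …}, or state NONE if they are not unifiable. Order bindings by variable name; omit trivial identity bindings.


{z1 ↦ (t (f) (g))}


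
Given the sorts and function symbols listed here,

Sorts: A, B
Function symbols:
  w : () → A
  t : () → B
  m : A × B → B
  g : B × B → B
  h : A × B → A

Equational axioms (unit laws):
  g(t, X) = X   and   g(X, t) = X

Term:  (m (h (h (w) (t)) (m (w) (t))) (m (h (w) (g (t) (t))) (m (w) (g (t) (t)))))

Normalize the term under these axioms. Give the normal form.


1. (m (h (h (w) (t)) (m (w) (t))) (m (h (w) (g (t) (t))) (m (w) (g (t) (t)))))  →  (m (h (h (w) (t)) (m (w) (t))) (m (h (w) (t)) (m (w) (g (t) (t)))))
2. (m (h (h (w) (t)) (m (w) (t))) (m (h (w) (t)) (m (w) (g (t) (t)))))  →  (m (h (h (w) (t)) (m (w) (t))) (m (h (w) (t)) (m (w) (t))))

normal form = (m (h (h (w) (t)) (m (w) (t))) (m (h (w) (t)) (m (w) (t))))


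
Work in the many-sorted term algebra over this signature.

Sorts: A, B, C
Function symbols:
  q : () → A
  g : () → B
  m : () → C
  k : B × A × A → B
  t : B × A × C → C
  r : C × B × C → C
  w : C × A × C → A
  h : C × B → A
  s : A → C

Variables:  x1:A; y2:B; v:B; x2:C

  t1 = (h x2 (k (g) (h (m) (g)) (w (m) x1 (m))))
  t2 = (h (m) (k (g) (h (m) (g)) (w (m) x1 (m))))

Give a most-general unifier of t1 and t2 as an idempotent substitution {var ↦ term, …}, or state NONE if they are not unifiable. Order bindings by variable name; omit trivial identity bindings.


{x2 ↦ (m)}


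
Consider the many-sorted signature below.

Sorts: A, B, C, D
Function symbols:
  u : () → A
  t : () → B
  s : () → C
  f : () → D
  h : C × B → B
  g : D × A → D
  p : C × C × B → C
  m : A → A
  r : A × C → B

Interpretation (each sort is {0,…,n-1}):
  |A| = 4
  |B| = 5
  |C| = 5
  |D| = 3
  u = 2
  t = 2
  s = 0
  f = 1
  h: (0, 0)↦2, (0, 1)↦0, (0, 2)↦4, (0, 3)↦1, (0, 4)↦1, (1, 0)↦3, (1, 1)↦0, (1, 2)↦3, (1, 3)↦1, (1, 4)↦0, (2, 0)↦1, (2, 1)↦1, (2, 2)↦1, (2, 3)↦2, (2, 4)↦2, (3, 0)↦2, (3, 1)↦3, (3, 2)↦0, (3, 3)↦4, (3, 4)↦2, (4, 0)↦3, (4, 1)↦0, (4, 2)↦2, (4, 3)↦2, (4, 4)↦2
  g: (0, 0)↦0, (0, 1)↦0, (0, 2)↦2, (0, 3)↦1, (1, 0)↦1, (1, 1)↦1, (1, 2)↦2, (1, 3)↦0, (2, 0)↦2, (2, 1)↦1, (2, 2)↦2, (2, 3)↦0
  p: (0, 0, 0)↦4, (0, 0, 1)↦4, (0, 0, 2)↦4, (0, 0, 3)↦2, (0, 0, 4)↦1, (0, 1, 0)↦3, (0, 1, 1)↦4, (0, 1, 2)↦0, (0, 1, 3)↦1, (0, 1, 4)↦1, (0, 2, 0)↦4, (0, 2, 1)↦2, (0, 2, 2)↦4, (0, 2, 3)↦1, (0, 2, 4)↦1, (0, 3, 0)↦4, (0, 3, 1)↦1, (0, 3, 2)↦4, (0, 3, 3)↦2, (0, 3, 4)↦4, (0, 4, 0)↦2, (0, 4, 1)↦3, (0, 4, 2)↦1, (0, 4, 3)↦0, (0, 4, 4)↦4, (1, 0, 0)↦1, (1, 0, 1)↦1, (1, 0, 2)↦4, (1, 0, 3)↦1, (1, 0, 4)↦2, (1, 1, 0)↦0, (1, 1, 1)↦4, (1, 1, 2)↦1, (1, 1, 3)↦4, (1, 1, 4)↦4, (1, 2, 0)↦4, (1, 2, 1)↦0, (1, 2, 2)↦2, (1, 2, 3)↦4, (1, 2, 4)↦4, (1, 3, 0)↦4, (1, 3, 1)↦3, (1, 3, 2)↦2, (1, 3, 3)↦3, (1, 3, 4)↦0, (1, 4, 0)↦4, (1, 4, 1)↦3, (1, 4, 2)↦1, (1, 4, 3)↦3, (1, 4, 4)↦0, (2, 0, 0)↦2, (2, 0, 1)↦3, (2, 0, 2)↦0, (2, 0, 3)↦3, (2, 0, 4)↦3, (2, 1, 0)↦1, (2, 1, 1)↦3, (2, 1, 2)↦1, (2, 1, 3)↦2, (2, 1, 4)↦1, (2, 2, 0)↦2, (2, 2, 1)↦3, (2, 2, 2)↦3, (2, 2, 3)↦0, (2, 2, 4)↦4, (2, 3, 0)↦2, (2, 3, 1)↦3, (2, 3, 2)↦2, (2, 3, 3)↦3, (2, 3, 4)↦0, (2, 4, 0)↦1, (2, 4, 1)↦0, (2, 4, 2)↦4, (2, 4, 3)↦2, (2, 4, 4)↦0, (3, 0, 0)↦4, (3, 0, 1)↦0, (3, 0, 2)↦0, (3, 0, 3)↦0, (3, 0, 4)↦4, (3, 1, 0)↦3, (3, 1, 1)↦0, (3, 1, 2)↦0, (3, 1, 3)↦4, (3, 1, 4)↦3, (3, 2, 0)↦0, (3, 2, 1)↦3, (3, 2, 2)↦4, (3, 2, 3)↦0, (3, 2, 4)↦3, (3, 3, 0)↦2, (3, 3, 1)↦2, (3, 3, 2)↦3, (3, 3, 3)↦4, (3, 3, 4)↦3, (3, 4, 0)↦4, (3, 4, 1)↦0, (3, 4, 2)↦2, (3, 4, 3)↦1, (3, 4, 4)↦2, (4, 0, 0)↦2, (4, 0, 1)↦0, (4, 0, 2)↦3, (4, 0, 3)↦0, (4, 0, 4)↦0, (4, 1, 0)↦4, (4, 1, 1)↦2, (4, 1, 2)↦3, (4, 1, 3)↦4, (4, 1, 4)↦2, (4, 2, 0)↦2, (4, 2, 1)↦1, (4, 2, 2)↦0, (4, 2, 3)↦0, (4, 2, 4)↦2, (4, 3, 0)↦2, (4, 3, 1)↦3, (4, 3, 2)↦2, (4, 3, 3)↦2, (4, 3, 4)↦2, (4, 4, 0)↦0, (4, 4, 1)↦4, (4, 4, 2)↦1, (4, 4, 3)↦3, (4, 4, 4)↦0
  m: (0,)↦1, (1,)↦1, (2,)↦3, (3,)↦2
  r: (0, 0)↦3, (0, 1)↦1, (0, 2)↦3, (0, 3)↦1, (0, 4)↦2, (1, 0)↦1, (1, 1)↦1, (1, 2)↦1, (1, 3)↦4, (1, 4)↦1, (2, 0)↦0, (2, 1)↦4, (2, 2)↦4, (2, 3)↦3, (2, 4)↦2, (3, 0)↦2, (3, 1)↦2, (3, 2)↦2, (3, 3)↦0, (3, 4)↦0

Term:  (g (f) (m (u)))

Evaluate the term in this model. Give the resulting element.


value = 0

  f = 1
  u = 2
  (m (u)) = m(2,) = 3
  (g (f) (m (u))) = g(1, 3) = 0


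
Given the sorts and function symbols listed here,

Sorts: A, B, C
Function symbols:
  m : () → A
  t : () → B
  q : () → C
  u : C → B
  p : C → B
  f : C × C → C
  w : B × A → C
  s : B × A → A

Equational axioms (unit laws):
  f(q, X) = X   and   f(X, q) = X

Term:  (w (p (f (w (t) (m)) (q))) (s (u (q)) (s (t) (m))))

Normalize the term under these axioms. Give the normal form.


normal form = (w (p (w (t) (m))) (s (u (q)) (s (t) (m))))

1. (w (p (f (w (t) (m)) (q))) (s (u (q)) (s (t) (m))))  →  (w (p (w (t) (m))) (s (u (q)) (s (t) (m))))


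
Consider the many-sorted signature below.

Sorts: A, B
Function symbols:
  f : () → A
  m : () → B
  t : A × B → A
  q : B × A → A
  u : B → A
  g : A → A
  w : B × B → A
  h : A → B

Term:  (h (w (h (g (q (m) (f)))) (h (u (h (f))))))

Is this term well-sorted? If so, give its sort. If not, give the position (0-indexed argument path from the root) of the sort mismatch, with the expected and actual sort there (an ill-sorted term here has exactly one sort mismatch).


          (m) : B
          (f) : A
        (q (m) (f)) : A
      (g (q (m) (f))) : A
    (h (g (q (m) (f)))) : B
          (f) : A
        (h (f)) : B
      (u (h (f))) : A
    (h (u (h (f)))) : B
  (w (h (g (q (m) (f)))) (h (u (h (f))))) : A
(h (w (h (g (q (m) (f)))) (h (u (h (f)))))) : B

well-sorted; sort = B


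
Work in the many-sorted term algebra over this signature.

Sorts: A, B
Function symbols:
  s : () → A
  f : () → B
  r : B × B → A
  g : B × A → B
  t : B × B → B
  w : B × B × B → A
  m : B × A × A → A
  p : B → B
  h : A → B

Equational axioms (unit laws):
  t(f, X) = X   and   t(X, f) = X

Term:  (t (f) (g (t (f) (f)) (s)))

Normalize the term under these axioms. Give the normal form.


normal form = (g (f) (s))

1. (t (f) (g (t (f) (f)) (s)))  →  (g (t (f) (f)) (s))
2. (g (t (f) (f)) (s))  →  (g (f) (s))


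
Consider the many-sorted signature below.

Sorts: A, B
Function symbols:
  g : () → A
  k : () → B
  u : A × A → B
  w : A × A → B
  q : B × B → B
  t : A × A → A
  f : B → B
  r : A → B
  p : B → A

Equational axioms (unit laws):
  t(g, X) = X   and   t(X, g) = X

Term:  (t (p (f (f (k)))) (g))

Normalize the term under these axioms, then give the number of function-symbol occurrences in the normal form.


size = 4

1. (t (p (f (f (k)))) (g))  →  (p (f (f (k))))
normal form: (p (f (f (k))))


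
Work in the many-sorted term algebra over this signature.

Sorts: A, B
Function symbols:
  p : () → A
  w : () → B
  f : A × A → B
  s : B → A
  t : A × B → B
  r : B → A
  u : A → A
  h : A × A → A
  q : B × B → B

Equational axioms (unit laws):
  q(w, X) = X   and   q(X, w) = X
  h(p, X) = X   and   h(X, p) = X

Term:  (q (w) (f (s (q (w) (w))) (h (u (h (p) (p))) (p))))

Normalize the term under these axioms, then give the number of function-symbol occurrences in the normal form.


1. (q (w) (f (s (q (w) (w))) (h (u (h (p) (p))) (p))))  →  (f (s (q (w) (w))) (h (u (h (p) (p))) (p)))
2. (f (s (q (w) (w))) (h (u (h (p) (p))) (p)))  →  (f (s (w)) (h (u (h (p) (p))) (p)))
3. (f (s (w)) (h (u (h (p) (p))) (p)))  →  (f (s (w)) (u (h (p) (p))))
4. (f (s (w)) (u (h (p) (p))))  →  (f (s (w)) (u (p)))
normal form: (f (s (w)) (u (p)))

size = 5


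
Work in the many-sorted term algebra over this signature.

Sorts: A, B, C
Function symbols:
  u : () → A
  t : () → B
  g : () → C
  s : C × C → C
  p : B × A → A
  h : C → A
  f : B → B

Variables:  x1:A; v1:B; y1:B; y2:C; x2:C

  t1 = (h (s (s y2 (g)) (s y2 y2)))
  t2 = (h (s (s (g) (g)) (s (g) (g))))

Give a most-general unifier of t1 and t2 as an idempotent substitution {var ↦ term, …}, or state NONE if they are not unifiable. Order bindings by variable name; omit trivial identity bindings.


{y2 ↦ (g)}


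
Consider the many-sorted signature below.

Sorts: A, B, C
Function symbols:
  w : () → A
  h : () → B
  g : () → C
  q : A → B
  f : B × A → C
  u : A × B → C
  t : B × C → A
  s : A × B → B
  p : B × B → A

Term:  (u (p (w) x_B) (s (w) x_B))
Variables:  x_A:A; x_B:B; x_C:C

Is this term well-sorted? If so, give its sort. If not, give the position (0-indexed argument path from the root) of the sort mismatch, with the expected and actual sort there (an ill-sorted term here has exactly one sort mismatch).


    (w) : A
    x_B : B
  (p (w) x_B) : ✗ arg 0 at [0, 0] has sort A, expected B
    (w) : A
    x_B : B
  (s (w) x_B) : B

ill-sorted at position [0, 0]: expected B, got A


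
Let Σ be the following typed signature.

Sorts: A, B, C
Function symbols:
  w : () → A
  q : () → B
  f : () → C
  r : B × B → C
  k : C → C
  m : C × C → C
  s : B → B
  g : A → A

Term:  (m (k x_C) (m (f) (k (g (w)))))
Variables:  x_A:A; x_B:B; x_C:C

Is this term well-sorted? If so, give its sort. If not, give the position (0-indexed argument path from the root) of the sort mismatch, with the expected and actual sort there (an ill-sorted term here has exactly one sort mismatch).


    x_C : C
  (k x_C) : C
    (f) : C
        (w) : A
      (g (w)) : A
    (k (g (w))) : ✗ arg 0 at [1, 1, 0] has sort A, expected C

ill-sorted at position [1, 1, 0]: expected C, got A


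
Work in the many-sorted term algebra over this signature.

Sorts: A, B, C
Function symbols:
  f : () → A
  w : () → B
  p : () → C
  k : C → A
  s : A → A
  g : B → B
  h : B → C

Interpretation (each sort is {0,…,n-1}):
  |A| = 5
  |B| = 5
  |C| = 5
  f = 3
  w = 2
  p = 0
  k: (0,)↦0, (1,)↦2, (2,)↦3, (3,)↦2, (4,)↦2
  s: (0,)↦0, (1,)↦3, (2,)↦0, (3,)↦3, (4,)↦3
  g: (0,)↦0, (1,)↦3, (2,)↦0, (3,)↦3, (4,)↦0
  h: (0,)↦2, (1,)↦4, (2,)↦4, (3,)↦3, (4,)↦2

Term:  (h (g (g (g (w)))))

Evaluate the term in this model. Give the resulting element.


value = 2

  w = 2
  (g (w)) = g(2,) = 0
  (g (g (w))) = g(0,) = 0
  (g (g (g (w)))) = g(0,) = 0
  (h (g (g (g (w))))) = h(0,) = 2


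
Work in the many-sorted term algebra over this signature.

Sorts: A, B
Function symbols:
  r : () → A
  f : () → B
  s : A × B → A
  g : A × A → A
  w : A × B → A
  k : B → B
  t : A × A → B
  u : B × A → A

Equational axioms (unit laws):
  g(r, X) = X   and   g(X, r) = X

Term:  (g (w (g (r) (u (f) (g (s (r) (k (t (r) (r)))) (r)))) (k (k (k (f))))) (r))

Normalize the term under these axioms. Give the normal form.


normal form = (w (u (f) (s (r) (k (t (r) (r))))) (k (k (k (f)))))

1. (g (w (g (r) (u (f) (g (s (r) (k (t (r) (r)))) (r)))) (k (k (k (f))))) (r))  →  (w (g (r) (u (f) (g (s (r) (k (t (r) (r)))) (r)))) (k (k (k (f)))))
2. (w (g (r) (u (f) (g (s (r) (k (t (r) (r)))) (r)))) (k (k (k (f)))))  →  (w (u (f) (g (s (r) (k (t (r) (r)))) (r))) (k (k (k (f)))))
3. (w (u (f) (g (s (r) (k (t (r) (r)))) (r))) (k (k (k (f)))))  →  (w (u (f) (s (r) (k (t (r) (r))))) (k (k (k (f)))))


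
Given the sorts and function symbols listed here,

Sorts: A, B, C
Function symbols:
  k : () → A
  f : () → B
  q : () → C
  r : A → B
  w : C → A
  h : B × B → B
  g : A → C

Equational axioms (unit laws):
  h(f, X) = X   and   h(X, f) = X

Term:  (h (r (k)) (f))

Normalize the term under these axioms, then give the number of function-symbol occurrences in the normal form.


1. (h (r (k)) (f))  →  (r (k))
normal form: (r (k))

size = 2


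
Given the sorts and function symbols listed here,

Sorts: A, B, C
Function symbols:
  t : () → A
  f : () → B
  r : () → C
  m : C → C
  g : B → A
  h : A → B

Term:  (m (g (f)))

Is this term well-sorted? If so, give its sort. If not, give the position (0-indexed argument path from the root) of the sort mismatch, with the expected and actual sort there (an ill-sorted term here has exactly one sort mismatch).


    (f) : B
  (g (f)) : A
(m (g (f))) : ✗ arg 0 at [0] has sort A, expected C

ill-sorted at position [0]: expected C, got A


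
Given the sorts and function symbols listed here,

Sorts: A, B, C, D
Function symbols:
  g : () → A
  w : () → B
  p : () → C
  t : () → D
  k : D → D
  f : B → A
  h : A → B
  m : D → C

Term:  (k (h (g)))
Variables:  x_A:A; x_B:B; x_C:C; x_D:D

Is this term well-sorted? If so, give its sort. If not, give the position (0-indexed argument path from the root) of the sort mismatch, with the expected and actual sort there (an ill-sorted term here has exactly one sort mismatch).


ill-sorted at position [0]: expected D, got B

    (g) : A
  (h (g)) : B
(k (h (g))) : ✗ arg 0 at [0] has sort B, expected D


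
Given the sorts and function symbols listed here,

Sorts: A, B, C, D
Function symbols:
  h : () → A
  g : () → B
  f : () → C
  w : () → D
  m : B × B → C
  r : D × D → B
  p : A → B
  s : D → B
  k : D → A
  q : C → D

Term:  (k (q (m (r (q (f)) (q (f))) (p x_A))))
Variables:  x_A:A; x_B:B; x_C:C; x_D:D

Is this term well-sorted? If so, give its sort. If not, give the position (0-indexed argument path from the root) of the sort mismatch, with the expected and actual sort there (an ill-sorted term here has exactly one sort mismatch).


well-sorted; sort = A

          (f) : C
        (q (f)) : D
          (f) : C
        (q (f)) : D
      (r (q (f)) (q (f))) : B
        x_A : A
      (p x_A) : B
    (m (r (q (f)) (q (f))) (p x_A)) : C
  (q (m (r (q (f)) (q (f))) (p x_A))) : D
(k (q (m (r (q (f)) (q (f))) (p x_A)))) : A


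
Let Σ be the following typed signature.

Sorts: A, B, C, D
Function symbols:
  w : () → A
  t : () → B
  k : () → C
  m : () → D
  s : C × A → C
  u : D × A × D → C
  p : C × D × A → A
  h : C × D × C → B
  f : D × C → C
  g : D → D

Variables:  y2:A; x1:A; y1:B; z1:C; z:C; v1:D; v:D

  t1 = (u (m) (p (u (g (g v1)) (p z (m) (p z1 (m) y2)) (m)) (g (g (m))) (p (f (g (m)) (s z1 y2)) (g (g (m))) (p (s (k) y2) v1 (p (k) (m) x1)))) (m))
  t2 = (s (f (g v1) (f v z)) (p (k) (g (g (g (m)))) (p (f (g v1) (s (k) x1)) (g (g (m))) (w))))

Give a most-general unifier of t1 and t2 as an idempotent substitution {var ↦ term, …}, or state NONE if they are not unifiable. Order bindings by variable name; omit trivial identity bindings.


NONE (not unifiable)

head clash or occurs-check failure — not unifiable


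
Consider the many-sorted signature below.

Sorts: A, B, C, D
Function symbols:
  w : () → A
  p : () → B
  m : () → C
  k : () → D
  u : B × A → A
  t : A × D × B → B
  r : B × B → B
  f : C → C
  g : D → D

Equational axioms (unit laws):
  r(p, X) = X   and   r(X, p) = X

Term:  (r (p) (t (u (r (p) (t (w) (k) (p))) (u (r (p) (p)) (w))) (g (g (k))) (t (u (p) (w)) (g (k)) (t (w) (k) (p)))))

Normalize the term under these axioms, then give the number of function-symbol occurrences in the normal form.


1. (r (p) (t (u (r (p) (t (w) (k) (p))) (u (r (p) (p)) (w))) (g (g (k))) (t (u (p) (w)) (g (k)) (t (w) (k) (p)))))  →  (t (u (r (p) (t (w) (k) (p))) (u (r (p) (p)) (w))) (g (g (k))) (t (u (p) (w)) (g (k)) (t (w) (k) (p))))
2. (t (u (r (p) (t (w) (k) (p))) (u (r (p) (p)) (w))) (g (g (k))) (t (u (p) (w)) (g (k)) (t (w) (k) (p))))  →  (t (u (t (w) (k) (p)) (u (r (p) (p)) (w))) (g (g (k))) (t (u (p) (w)) (g (k)) (t (w) (k) (p))))
3. (t (u (t (w) (k) (p)) (u (r (p) (p)) (w))) (g (g (k))) (t (u (p) (w)) (g (k)) (t (w) (k) (p))))  →  (t (u (t (w) (k) (p)) (u (p) (w))) (g (g (k))) (t (u (p) (w)) (g (k)) (t (w) (k) (p))))
normal form: (t (u (t (w) (k) (p)) (u (p) (w))) (g (g (k))) (t (u (p) (w)) (g (k)) (t (w) (k) (p))))

size = 22


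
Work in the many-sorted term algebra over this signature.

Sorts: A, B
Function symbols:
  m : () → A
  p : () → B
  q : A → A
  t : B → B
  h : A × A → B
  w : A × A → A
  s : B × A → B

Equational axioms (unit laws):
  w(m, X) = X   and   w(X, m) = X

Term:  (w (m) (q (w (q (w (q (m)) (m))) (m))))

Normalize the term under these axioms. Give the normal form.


1. (w (m) (q (w (q (w (q (m)) (m))) (m))))  →  (q (w (q (w (q (m)) (m))) (m)))
2. (q (w (q (w (q (m)) (m))) (m)))  →  (q (q (w (q (m)) (m))))
3. (q (q (w (q (m)) (m))))  →  (q (q (q (m))))

normal form = (q (q (q (m))))


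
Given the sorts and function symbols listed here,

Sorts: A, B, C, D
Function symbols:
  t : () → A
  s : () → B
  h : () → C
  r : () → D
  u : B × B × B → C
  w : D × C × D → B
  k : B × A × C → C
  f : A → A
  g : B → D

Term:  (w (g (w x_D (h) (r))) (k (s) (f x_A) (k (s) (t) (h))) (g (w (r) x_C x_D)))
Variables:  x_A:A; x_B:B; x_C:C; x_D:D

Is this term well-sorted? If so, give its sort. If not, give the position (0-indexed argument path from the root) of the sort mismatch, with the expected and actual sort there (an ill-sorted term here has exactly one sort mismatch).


well-sorted; sort = B

      x_D : D
      (h) : C
      (r) : D
    (w x_D (h) (r)) : B
  (g (w x_D (h) (r))) : D
    (s) : B
      x_A : A
    (f x_A) : A
      (s) : B
      (t) : A
      (h) : C
    (k (s) (t) (h)) : C
  (k (s) (f x_A) (k (s) (t) (h))) : C
      (r) : D
      x_C : C
      x_D : D
    (w (r) x_C x_D) : B
  (g (w (r) x_C x_D)) : D
(w (g (w x_D (h) (r))) (k (s) (f x_A) (k (s) (t) (h))) (g (w (r) x_C x_D))) : B


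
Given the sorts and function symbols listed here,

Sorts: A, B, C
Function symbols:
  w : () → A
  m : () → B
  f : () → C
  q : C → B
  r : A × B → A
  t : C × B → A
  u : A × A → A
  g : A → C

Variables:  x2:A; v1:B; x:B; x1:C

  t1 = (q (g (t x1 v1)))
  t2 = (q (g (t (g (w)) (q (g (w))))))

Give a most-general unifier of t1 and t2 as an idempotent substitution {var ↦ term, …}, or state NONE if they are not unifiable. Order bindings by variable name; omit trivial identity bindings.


{v1 ↦ (q (g (w))), x1 ↦ (g (w))}
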